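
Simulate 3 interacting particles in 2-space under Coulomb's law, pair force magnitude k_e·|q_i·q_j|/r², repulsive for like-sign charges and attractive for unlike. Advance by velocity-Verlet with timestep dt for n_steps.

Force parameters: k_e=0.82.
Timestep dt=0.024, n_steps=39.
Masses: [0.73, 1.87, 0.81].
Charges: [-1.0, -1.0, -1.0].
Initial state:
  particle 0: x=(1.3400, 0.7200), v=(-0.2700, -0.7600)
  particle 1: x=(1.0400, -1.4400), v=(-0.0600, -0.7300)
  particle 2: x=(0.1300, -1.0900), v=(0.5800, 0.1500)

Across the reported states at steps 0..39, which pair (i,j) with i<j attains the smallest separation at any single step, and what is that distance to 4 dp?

step 0: x0=(1.3400, 0.7200) x1=(1.0400, -1.4400) x2=(0.1300, -1.0900)
step 1: x0=(1.3336, 0.7019) x1=(1.0387, -1.4576) x2=(0.1436, -1.0863)
step 2: x0=(1.3272, 0.6840) x1=(1.0376, -1.4753) x2=(0.1566, -1.0825)
step 3: x0=(1.3210, 0.6664) x1=(1.0368, -1.4933) x2=(0.1689, -1.0786)
step 4: x0=(1.3149, 0.6491) x1=(1.0362, -1.5113) x2=(0.1805, -1.0745)
step 5: x0=(1.3088, 0.6320) x1=(1.0358, -1.5296) x2=(0.1916, -1.0702)
step 6: x0=(1.3029, 0.6152) x1=(1.0357, -1.5480) x2=(0.2020, -1.0658)
step 7: x0=(1.2970, 0.5986) x1=(1.0358, -1.5667) x2=(0.2117, -1.0611)
step 8: x0=(1.2913, 0.5823) x1=(1.0361, -1.5855) x2=(0.2209, -1.0563)
step 9: x0=(1.2857, 0.5663) x1=(1.0366, -1.6045) x2=(0.2295, -1.0512)
step 10: x0=(1.2802, 0.5506) x1=(1.0374, -1.6238) x2=(0.2374, -1.0459)
step 11: x0=(1.2748, 0.5351) x1=(1.0384, -1.6432) x2=(0.2448, -1.0405)
step 12: x0=(1.2695, 0.5200) x1=(1.0395, -1.6628) x2=(0.2517, -1.0347)
step 13: x0=(1.2644, 0.5051) x1=(1.0409, -1.6827) x2=(0.2580, -1.0288)
step 14: x0=(1.2593, 0.4906) x1=(1.0424, -1.7027) x2=(0.2638, -1.0227)
step 15: x0=(1.2544, 0.4763) x1=(1.0441, -1.7230) x2=(0.2690, -1.0163)
step 16: x0=(1.2496, 0.4623) x1=(1.0460, -1.7435) x2=(0.2738, -1.0098)
step 17: x0=(1.2449, 0.4486) x1=(1.0480, -1.7641) x2=(0.2781, -1.0030)
step 18: x0=(1.2404, 0.4353) x1=(1.0501, -1.7850) x2=(0.2820, -0.9961)
step 19: x0=(1.2360, 0.4222) x1=(1.0525, -1.8061) x2=(0.2854, -0.9890)
step 20: x0=(1.2317, 0.4095) x1=(1.0549, -1.8273) x2=(0.2883, -0.9817)
step 21: x0=(1.2276, 0.3971) x1=(1.0575, -1.8488) x2=(0.2909, -0.9742)
step 22: x0=(1.2236, 0.3850) x1=(1.0602, -1.8705) x2=(0.2930, -0.9666)
step 23: x0=(1.2197, 0.3732) x1=(1.0630, -1.8923) x2=(0.2948, -0.9589)
step 24: x0=(1.2160, 0.3618) x1=(1.0659, -1.9143) x2=(0.2961, -0.9510)
step 25: x0=(1.2125, 0.3507) x1=(1.0689, -1.9365) x2=(0.2972, -0.9430)
step 26: x0=(1.2091, 0.3399) x1=(1.0720, -1.9589) x2=(0.2978, -0.9349)
step 27: x0=(1.2059, 0.3294) x1=(1.0752, -1.9814) x2=(0.2981, -0.9267)
step 28: x0=(1.2028, 0.3193) x1=(1.0785, -2.0041) x2=(0.2980, -0.9185)
step 29: x0=(1.1999, 0.3096) x1=(1.0818, -2.0270) x2=(0.2977, -0.9102)
step 30: x0=(1.1972, 0.3001) x1=(1.0852, -2.0500) x2=(0.2969, -0.9018)
step 31: x0=(1.1946, 0.2911) x1=(1.0888, -2.0732) x2=(0.2959, -0.8934)
step 32: x0=(1.1923, 0.2823) x1=(1.0923, -2.0966) x2=(0.2945, -0.8850)
step 33: x0=(1.1901, 0.2740) x1=(1.0960, -2.1200) x2=(0.2928, -0.8765)
step 34: x0=(1.1881, 0.2659) x1=(1.0997, -2.1436) x2=(0.2909, -0.8680)
step 35: x0=(1.1863, 0.2583) x1=(1.1034, -2.1674) x2=(0.2886, -0.8596)
step 36: x0=(1.1847, 0.2510) x1=(1.1072, -2.1913) x2=(0.2859, -0.8511)
step 37: x0=(1.1833, 0.2440) x1=(1.1111, -2.2153) x2=(0.2830, -0.8427)
step 38: x0=(1.1822, 0.2374) x1=(1.1150, -2.2394) x2=(0.2798, -0.8343)
step 39: x0=(1.1812, 0.2312) x1=(1.1190, -2.2637) x2=(0.2763, -0.8259)

pair (1,2), distance 0.9607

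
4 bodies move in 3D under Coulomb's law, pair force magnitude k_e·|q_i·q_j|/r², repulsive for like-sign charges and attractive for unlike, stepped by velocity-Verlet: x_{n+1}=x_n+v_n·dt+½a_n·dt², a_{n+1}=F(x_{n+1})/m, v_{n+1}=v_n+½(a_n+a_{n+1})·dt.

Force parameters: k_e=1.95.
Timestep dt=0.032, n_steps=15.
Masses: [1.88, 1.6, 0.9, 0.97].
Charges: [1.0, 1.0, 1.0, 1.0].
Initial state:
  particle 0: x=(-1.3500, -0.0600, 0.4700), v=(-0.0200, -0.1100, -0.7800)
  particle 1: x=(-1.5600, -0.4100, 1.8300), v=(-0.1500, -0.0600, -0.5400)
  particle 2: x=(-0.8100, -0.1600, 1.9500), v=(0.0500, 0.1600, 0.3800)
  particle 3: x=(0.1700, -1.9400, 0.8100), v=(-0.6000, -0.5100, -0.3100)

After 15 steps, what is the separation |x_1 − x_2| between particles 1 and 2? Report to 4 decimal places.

step 0: x0=(-1.3500, -0.0600, 0.4700) x1=(-1.5600, -0.4100, 1.8300) x2=(-0.8100, -0.1600, 1.9500) x3=(0.1700, -1.9400, 0.8100)
step 1: x0=(-1.3507, -0.0634, 0.4446) x1=(-1.5658, -0.4122, 1.8129) x2=(-0.8067, -0.1542, 1.9629) x3=(0.1511, -1.9567, 0.7999)
step 2: x0=(-1.3516, -0.0665, 0.4182) x1=(-1.5736, -0.4151, 1.7961) x2=(-0.8002, -0.1471, 1.9775) x3=(0.1328, -1.9741, 0.7896)
step 3: x0=(-1.3527, -0.0693, 0.3910) x1=(-1.5833, -0.4186, 1.7796) x2=(-0.7906, -0.1387, 1.9937) x3=(0.1150, -1.9923, 0.7790)
step 4: x0=(-1.3539, -0.0718, 0.3630) x1=(-1.5947, -0.4226, 1.7634) x2=(-0.7783, -0.1291, 2.0115) x3=(0.0978, -2.0113, 0.7682)
step 5: x0=(-1.3552, -0.0740, 0.3341) x1=(-1.6077, -0.4271, 1.7473) x2=(-0.7634, -0.1184, 2.0310) x3=(0.0812, -2.0310, 0.7571)
step 6: x0=(-1.3567, -0.0760, 0.3043) x1=(-1.6222, -0.4321, 1.7315) x2=(-0.7461, -0.1065, 2.0520) x3=(0.0651, -2.0514, 0.7458)
step 7: x0=(-1.3583, -0.0778, 0.2739) x1=(-1.6381, -0.4375, 1.7158) x2=(-0.7268, -0.0937, 2.0746) x3=(0.0495, -2.0726, 0.7342)
step 8: x0=(-1.3600, -0.0793, 0.2426) x1=(-1.6552, -0.4434, 1.7004) x2=(-0.7055, -0.0798, 2.0987) x3=(0.0344, -2.0945, 0.7224)
step 9: x0=(-1.3618, -0.0805, 0.2107) x1=(-1.6734, -0.4495, 1.6851) x2=(-0.6825, -0.0651, 2.1242) x3=(0.0198, -2.1171, 0.7104)
step 10: x0=(-1.3636, -0.0815, 0.1780) x1=(-1.6927, -0.4560, 1.6700) x2=(-0.6580, -0.0496, 2.1510) x3=(0.0057, -2.1404, 0.6981)
step 11: x0=(-1.3656, -0.0823, 0.1447) x1=(-1.7130, -0.4628, 1.6552) x2=(-0.6321, -0.0333, 2.1791) x3=(-0.0080, -2.1645, 0.6856)
step 12: x0=(-1.3676, -0.0828, 0.1107) x1=(-1.7341, -0.4698, 1.6406) x2=(-0.6050, -0.0163, 2.2083) x3=(-0.0213, -2.1892, 0.6730)
step 13: x0=(-1.3697, -0.0831, 0.0761) x1=(-1.7560, -0.4771, 1.6262) x2=(-0.5768, 0.0014, 2.2386) x3=(-0.0341, -2.2146, 0.6601)
step 14: x0=(-1.3719, -0.0832, 0.0409) x1=(-1.7787, -0.4845, 1.6120) x2=(-0.5475, 0.0197, 2.2700) x3=(-0.0465, -2.2406, 0.6470)
step 15: x0=(-1.3741, -0.0831, 0.0052) x1=(-1.8021, -0.4922, 1.5980) x2=(-0.5173, 0.0386, 2.3024) x3=(-0.0586, -2.2674, 0.6338)

1.5584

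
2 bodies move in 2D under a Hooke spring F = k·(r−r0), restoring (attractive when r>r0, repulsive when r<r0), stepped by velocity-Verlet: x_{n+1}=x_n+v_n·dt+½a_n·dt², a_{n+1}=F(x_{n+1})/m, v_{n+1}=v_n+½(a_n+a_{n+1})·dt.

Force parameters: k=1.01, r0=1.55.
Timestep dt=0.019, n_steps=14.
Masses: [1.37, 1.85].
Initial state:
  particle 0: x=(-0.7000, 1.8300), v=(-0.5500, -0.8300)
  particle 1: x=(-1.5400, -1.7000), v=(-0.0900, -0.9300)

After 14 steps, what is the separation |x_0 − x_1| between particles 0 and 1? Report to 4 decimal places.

step 0: x0=(-0.7000, 1.8300) x1=(-1.5400, -1.7000)
step 1: x0=(-0.7105, 1.8140) x1=(-1.5417, -1.7175)
step 2: x0=(-0.7212, 1.7974) x1=(-1.5432, -1.7345)
step 3: x0=(-0.7319, 1.7803) x1=(-1.5447, -1.7512)
step 4: x0=(-0.7428, 1.7626) x1=(-1.5461, -1.7675)
step 5: x0=(-0.7538, 1.7444) x1=(-1.5474, -1.7834)
step 6: x0=(-0.7650, 1.7257) x1=(-1.5486, -1.7988)
step 7: x0=(-0.7762, 1.7064) x1=(-1.5497, -1.8139)
step 8: x0=(-0.7876, 1.6866) x1=(-1.5507, -1.8286)
step 9: x0=(-0.7991, 1.6663) x1=(-1.5517, -1.8429)
step 10: x0=(-0.8107, 1.6454) x1=(-1.5525, -1.8568)
step 11: x0=(-0.8224, 1.6241) x1=(-1.5533, -1.8703)
step 12: x0=(-0.8342, 1.6021) x1=(-1.5540, -1.8834)
step 13: x0=(-0.8461, 1.5797) x1=(-1.5546, -1.8962)
step 14: x0=(-0.8582, 1.5568) x1=(-1.5552, -1.9085)

3.5347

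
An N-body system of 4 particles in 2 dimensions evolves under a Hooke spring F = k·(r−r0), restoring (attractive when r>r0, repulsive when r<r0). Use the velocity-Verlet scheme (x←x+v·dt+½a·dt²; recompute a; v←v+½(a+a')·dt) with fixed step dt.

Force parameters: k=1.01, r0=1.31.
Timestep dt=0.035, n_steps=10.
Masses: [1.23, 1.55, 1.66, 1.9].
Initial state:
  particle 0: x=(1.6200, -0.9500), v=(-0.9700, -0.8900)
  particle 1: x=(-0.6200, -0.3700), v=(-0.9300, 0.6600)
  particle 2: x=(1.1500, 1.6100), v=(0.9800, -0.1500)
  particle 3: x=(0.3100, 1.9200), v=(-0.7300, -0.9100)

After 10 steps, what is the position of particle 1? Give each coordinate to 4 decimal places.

step 0: x0=(1.6200, -0.9500) x1=(-0.6200, -0.3700) x2=(1.1500, 1.6100) x3=(0.3100, 1.9200)
step 1: x0=(1.5851, -0.9795) x1=(-0.6516, -0.3462) x2=(1.1842, 1.6038) x3=(0.2844, 1.8873)
step 2: x0=(1.5482, -1.0058) x1=(-0.6814, -0.3209) x2=(1.2181, 1.5959) x3=(0.2588, 1.8529)
step 3: x0=(1.5094, -1.0288) x1=(-0.7093, -0.2944) x2=(1.2516, 1.5862) x3=(0.2333, 1.8169)
step 4: x0=(1.4687, -1.0485) x1=(-0.7352, -0.2666) x2=(1.2847, 1.5748) x3=(0.2078, 1.7792)
step 5: x0=(1.4263, -1.0649) x1=(-0.7592, -0.2376) x2=(1.3172, 1.5616) x3=(0.1823, 1.7399)
step 6: x0=(1.3821, -1.0780) x1=(-0.7813, -0.2076) x2=(1.3491, 1.5467) x3=(0.1570, 1.6991)
step 7: x0=(1.3362, -1.0877) x1=(-0.8015, -0.1765) x2=(1.3802, 1.5301) x3=(0.1318, 1.6568)
step 8: x0=(1.2888, -1.0942) x1=(-0.8197, -0.1445) x2=(1.4105, 1.5119) x3=(0.1068, 1.6130)
step 9: x0=(1.2398, -1.0975) x1=(-0.8360, -0.1116) x2=(1.4398, 1.4921) x3=(0.0821, 1.5679)
step 10: x0=(1.1894, -1.0976) x1=(-0.8503, -0.0780) x2=(1.4682, 1.4707) x3=(0.0575, 1.5215)

(-0.8503, -0.0780)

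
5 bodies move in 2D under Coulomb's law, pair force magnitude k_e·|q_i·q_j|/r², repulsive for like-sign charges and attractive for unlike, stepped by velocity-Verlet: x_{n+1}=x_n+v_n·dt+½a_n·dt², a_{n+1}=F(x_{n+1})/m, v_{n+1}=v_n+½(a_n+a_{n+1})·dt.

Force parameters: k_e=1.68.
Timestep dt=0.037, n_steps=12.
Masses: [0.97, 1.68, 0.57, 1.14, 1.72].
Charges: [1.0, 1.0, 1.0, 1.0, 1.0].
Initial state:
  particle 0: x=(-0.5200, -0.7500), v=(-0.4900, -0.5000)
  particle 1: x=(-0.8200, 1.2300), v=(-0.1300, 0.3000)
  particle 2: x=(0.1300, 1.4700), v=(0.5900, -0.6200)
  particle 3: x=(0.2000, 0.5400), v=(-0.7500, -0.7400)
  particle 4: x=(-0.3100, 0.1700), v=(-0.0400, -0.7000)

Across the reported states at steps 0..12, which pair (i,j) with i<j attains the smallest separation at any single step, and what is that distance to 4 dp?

step 0: x0=(-0.5200, -0.7500) x1=(-0.8200, 1.2300) x2=(0.1300, 1.4700) x3=(0.2000, 0.5400) x4=(-0.3100, 0.1700)
step 1: x0=(-0.5387, -0.7708) x1=(-0.8261, 1.2418) x2=(0.1541, 1.4513) x3=(0.1752, 0.5130) x4=(-0.3126, 0.1431)
step 2: x0=(-0.5586, -0.7961) x1=(-0.8347, 1.2550) x2=(0.1830, 1.4406) x3=(0.1562, 0.4870) x4=(-0.3175, 0.1140)
step 3: x0=(-0.5799, -0.8259) x1=(-0.8457, 1.2696) x2=(0.2167, 1.4377) x3=(0.1430, 0.4622) x4=(-0.3248, 0.0827)
step 4: x0=(-0.6024, -0.8602) x1=(-0.8588, 1.2856) x2=(0.2551, 1.4419) x3=(0.1354, 0.4389) x4=(-0.3344, 0.0492)
step 5: x0=(-0.6263, -0.8987) x1=(-0.8740, 1.3030) x2=(0.2980, 1.4527) x3=(0.1330, 0.4171) x4=(-0.3464, 0.0136)
step 6: x0=(-0.6515, -0.9415) x1=(-0.8910, 1.3217) x2=(0.3452, 1.4696) x3=(0.1356, 0.3968) x4=(-0.3605, -0.0239)
step 7: x0=(-0.6781, -0.9884) x1=(-0.9097, 1.3416) x2=(0.3966, 1.4920) x3=(0.1427, 0.3779) x4=(-0.3765, -0.0631)
step 8: x0=(-0.7061, -1.0391) x1=(-0.9299, 1.3627) x2=(0.4517, 1.5194) x3=(0.1539, 0.3603) x4=(-0.3943, -0.1038)
step 9: x0=(-0.7353, -1.0936) x1=(-0.9515, 1.3850) x2=(0.5104, 1.5513) x3=(0.1688, 0.3440) x4=(-0.4136, -0.1457)
step 10: x0=(-0.7659, -1.1517) x1=(-0.9743, 1.4082) x2=(0.5724, 1.5872) x3=(0.1870, 0.3286) x4=(-0.4342, -0.1887)
step 11: x0=(-0.7977, -1.2131) x1=(-0.9982, 1.4324) x2=(0.6373, 1.6268) x3=(0.2082, 0.3141) x4=(-0.4561, -0.2324)
step 12: x0=(-0.8306, -1.2778) x1=(-1.0232, 1.4576) x2=(0.7051, 1.6696) x3=(0.2321, 0.3003) x4=(-0.4789, -0.2768)

pair (3,4), distance 0.6024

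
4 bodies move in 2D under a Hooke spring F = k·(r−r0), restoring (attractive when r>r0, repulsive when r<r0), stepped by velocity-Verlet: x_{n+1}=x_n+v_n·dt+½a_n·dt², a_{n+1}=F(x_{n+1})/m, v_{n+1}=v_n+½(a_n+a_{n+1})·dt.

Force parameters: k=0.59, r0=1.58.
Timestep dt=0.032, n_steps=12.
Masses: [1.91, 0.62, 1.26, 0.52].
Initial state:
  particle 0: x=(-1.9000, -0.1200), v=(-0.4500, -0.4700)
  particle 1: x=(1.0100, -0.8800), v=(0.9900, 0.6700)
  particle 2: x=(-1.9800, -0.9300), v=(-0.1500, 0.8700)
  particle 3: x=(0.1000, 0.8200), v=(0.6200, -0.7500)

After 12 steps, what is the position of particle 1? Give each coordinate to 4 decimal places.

(1.1724, -0.5912)

step 0: x0=(-1.9000, -0.1200) x1=(1.0100, -0.8800) x2=(-1.9800, -0.9300) x3=(0.1000, 0.8200)
step 1: x0=(-1.9141, -0.1349) x1=(1.0402, -0.8582) x2=(-1.9843, -0.9022) x3=(0.1191, 0.7952)
step 2: x0=(-1.9275, -0.1496) x1=(1.0675, -0.8359) x2=(-1.9875, -0.8744) x3=(0.1367, 0.7690)
step 3: x0=(-1.9402, -0.1641) x1=(1.0919, -0.8130) x2=(-1.9896, -0.8466) x3=(0.1527, 0.7414)
step 4: x0=(-1.9523, -0.1783) x1=(1.1131, -0.7897) x2=(-1.9906, -0.8190) x3=(0.1670, 0.7125)
step 5: x0=(-1.9636, -0.1922) x1=(1.1313, -0.7659) x2=(-1.9904, -0.7916) x3=(0.1797, 0.6824)
step 6: x0=(-1.9742, -0.2058) x1=(1.1465, -0.7417) x2=(-1.9892, -0.7643) x3=(0.1908, 0.6511)
step 7: x0=(-1.9841, -0.2190) x1=(1.1585, -0.7171) x2=(-1.9868, -0.7372) x3=(0.2000, 0.6187)
step 8: x0=(-1.9933, -0.2319) x1=(1.1674, -0.6923) x2=(-1.9832, -0.7104) x3=(0.2076, 0.5854)
step 9: x0=(-2.0018, -0.2445) x1=(1.1733, -0.6672) x2=(-1.9785, -0.6839) x3=(0.2133, 0.5511)
step 10: x0=(-2.0095, -0.2567) x1=(1.1760, -0.6420) x2=(-1.9726, -0.6576) x3=(0.2172, 0.5161)
step 11: x0=(-2.0165, -0.2685) x1=(1.1757, -0.6166) x2=(-1.9655, -0.6318) x3=(0.2193, 0.4803)
step 12: x0=(-2.0228, -0.2799) x1=(1.1724, -0.5912) x2=(-1.9573, -0.6063) x3=(0.2195, 0.4439)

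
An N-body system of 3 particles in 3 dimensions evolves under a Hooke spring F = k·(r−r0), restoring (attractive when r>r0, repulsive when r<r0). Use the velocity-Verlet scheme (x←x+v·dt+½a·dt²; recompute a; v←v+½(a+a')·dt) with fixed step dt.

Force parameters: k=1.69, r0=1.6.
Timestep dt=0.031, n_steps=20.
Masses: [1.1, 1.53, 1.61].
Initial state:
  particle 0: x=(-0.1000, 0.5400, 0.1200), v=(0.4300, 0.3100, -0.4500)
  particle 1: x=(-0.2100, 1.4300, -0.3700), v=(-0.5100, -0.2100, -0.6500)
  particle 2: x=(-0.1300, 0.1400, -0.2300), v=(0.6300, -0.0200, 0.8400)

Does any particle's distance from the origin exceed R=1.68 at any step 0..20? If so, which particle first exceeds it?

yes, particle 1

step 0: x0=(-0.1000, 0.5400, 0.1200) x1=(-0.2100, 1.4300, -0.3700) x2=(-0.1300, 0.1400, -0.2300)
step 1: x0=(-0.0866, 0.5498, 0.1068) x1=(-0.2259, 1.4239, -0.3903) x2=(-0.1105, 0.1388, -0.2043)
step 2: x0=(-0.0730, 0.5602, 0.0949) x1=(-0.2418, 1.4187, -0.4110) x2=(-0.0910, 0.1365, -0.1792)
step 3: x0=(-0.0592, 0.5712, 0.0844) x1=(-0.2579, 1.4143, -0.4320) x2=(-0.0715, 0.1329, -0.1547)
step 4: x0=(-0.0451, 0.5828, 0.0751) x1=(-0.2742, 1.4107, -0.4534) x2=(-0.0520, 0.1281, -0.1306)
step 5: x0=(-0.0309, 0.5953, 0.0669) x1=(-0.2907, 1.4078, -0.4752) x2=(-0.0325, 0.1221, -0.1069)
step 6: x0=(-0.0164, 0.6085, 0.0598) x1=(-0.3073, 1.4058, -0.4974) x2=(-0.0130, 0.1148, -0.0836)
step 7: x0=(-0.0017, 0.6227, 0.0536) x1=(-0.3242, 1.4044, -0.5201) x2=(0.0067, 0.1062, -0.0605)
step 8: x0=(0.0133, 0.6377, 0.0481) x1=(-0.3413, 1.4036, -0.5431) x2=(0.0263, 0.0964, -0.0375)
step 9: x0=(0.0285, 0.6536, 0.0435) x1=(-0.3587, 1.4035, -0.5665) x2=(0.0461, 0.0854, -0.0147)
step 10: x0=(0.0440, 0.6704, 0.0394) x1=(-0.3764, 1.4039, -0.5903) x2=(0.0659, 0.0733, 0.0081)
step 11: x0=(0.0597, 0.6882, 0.0359) x1=(-0.3943, 1.4048, -0.6145) x2=(0.0857, 0.0601, 0.0308)
step 12: x0=(0.0757, 0.7068, 0.0329) x1=(-0.4124, 1.4060, -0.6391) x2=(0.1056, 0.0459, 0.0535)
step 13: x0=(0.0920, 0.7264, 0.0304) x1=(-0.4308, 1.4076, -0.6640) x2=(0.1256, 0.0308, 0.0763)
step 14: x0=(0.1086, 0.7468, 0.0282) x1=(-0.4494, 1.4095, -0.6892) x2=(0.1456, 0.0148, 0.0991)
step 15: x0=(0.1254, 0.7681, 0.0263) x1=(-0.4682, 1.4116, -0.7147) x2=(0.1655, -0.0020, 0.1219)
step 16: x0=(0.1426, 0.7902, 0.0247) x1=(-0.4872, 1.4138, -0.7403) x2=(0.1855, -0.0194, 0.1448)
step 17: x0=(0.1600, 0.8131, 0.0234) x1=(-0.5064, 1.4161, -0.7662) x2=(0.2054, -0.0375, 0.1677)
step 18: x0=(0.1777, 0.8368, 0.0222) x1=(-0.5257, 1.4184, -0.7922) x2=(0.2253, -0.0561, 0.1905)
step 19: x0=(0.1957, 0.8612, 0.0213) x1=(-0.5451, 1.4206, -0.8183) x2=(0.2451, -0.0751, 0.2134)
step 20: x0=(0.2139, 0.8863, 0.0205) x1=(-0.5645, 1.4227, -0.8445) x2=(0.2647, -0.0945, 0.2361)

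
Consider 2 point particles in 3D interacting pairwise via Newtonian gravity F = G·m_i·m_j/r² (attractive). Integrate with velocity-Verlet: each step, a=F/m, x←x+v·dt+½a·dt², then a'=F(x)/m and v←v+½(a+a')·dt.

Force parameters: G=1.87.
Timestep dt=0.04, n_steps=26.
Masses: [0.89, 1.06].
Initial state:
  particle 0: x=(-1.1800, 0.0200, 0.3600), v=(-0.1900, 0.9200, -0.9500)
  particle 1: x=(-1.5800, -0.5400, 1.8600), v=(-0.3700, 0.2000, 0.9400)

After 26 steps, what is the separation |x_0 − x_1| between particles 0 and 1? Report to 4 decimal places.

3.3289

step 0: x0=(-1.1800, 0.0200, 0.3600) x1=(-1.5800, -0.5400, 1.8600)
step 1: x0=(-1.1877, 0.0566, 0.3225) x1=(-1.5947, -0.5318, 1.8972)
step 2: x0=(-1.1957, 0.0928, 0.2860) x1=(-1.6092, -0.5234, 1.9335)
step 3: x0=(-1.2039, 0.1288, 0.2504) x1=(-1.6234, -0.5146, 1.9691)
step 4: x0=(-1.2124, 0.1644, 0.2156) x1=(-1.6376, -0.5056, 2.0040)
step 5: x0=(-1.2209, 0.1997, 0.1816) x1=(-1.6515, -0.4964, 2.0383)
step 6: x0=(-1.2297, 0.2347, 0.1482) x1=(-1.6654, -0.4869, 2.0720)
step 7: x0=(-1.2386, 0.2695, 0.1155) x1=(-1.6791, -0.4772, 2.1051)
step 8: x0=(-1.2477, 0.3041, 0.0835) x1=(-1.6926, -0.4674, 2.1377)
step 9: x0=(-1.2568, 0.3385, 0.0520) x1=(-1.7061, -0.4573, 2.1699)
step 10: x0=(-1.2661, 0.3726, 0.0210) x1=(-1.7195, -0.4471, 2.2015)
step 11: x0=(-1.2755, 0.4066, -0.0094) x1=(-1.7328, -0.4367, 2.2328)
step 12: x0=(-1.2850, 0.4404, -0.0393) x1=(-1.7460, -0.4262, 2.2636)
step 13: x0=(-1.2946, 0.4740, -0.0688) x1=(-1.7592, -0.4155, 2.2940)
step 14: x0=(-1.3042, 0.5074, -0.0978) x1=(-1.7722, -0.4047, 2.3241)
step 15: x0=(-1.3140, 0.5407, -0.1264) x1=(-1.7852, -0.3937, 2.3538)
step 16: x0=(-1.3238, 0.5738, -0.1546) x1=(-1.7981, -0.3826, 2.3832)
step 17: x0=(-1.3337, 0.6068, -0.1824) x1=(-1.8110, -0.3714, 2.4122)
step 18: x0=(-1.3437, 0.6396, -0.2098) x1=(-1.8238, -0.3601, 2.4409)
step 19: x0=(-1.3537, 0.6723, -0.2369) x1=(-1.8366, -0.3486, 2.4694)
step 20: x0=(-1.3638, 0.7049, -0.2637) x1=(-1.8493, -0.3371, 2.4975)
step 21: x0=(-1.3740, 0.7374, -0.2901) x1=(-1.8619, -0.3254, 2.5254)
step 22: x0=(-1.3842, 0.7697, -0.3162) x1=(-1.8746, -0.3137, 2.5530)
step 23: x0=(-1.3944, 0.8019, -0.3420) x1=(-1.8871, -0.3018, 2.5804)
step 24: x0=(-1.4047, 0.8340, -0.3675) x1=(-1.8996, -0.2899, 2.6075)
step 25: x0=(-1.4151, 0.8660, -0.3927) x1=(-1.9121, -0.2779, 2.6344)
step 26: x0=(-1.4255, 0.8979, -0.4177) x1=(-1.9246, -0.2658, 2.6610)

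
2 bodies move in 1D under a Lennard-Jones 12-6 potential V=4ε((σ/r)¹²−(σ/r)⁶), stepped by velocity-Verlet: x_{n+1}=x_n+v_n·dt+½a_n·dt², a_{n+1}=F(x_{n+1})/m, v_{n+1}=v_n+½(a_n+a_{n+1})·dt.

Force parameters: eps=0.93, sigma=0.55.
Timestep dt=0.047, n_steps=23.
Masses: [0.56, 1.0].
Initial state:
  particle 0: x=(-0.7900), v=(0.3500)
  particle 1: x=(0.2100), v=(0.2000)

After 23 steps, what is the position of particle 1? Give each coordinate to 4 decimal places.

step 0: x0=(-0.7900) x1=(0.2100)
step 1: x0=(-0.7724) x1=(0.2188)
step 2: x0=(-0.7524) x1=(0.2261)
step 3: x0=(-0.7297) x1=(0.2320)
step 4: x0=(-0.7040) x1=(0.2363)
step 5: x0=(-0.6748) x1=(0.2386)
step 6: x0=(-0.6416) x1=(0.2385)
step 7: x0=(-0.6030) x1=(0.2356)
step 8: x0=(-0.5575) x1=(0.2287)
step 9: x0=(-0.5018) x1=(0.2161)
step 10: x0=(-0.4315) x1=(0.1953)
step 11: x0=(-0.3555) x1=(0.1714)
step 12: x0=(-0.6226) x1=(0.3396)
step 13: x0=(-0.8868) x1=(0.5062)
step 14: x0=(-1.1508) x1=(0.6726)
step 15: x0=(-1.4147) x1=(0.8390)
step 16: x0=(-1.6786) x1=(1.0054)
step 17: x0=(-1.9425) x1=(1.1718)
step 18: x0=(-2.2064) x1=(1.3382)
step 19: x0=(-2.4703) x1=(1.5046)
step 20: x0=(-2.7342) x1=(1.6710)
step 21: x0=(-2.9981) x1=(1.8374)
step 22: x0=(-3.2620) x1=(2.0038)
step 23: x0=(-3.5259) x1=(2.1702)

(2.1702)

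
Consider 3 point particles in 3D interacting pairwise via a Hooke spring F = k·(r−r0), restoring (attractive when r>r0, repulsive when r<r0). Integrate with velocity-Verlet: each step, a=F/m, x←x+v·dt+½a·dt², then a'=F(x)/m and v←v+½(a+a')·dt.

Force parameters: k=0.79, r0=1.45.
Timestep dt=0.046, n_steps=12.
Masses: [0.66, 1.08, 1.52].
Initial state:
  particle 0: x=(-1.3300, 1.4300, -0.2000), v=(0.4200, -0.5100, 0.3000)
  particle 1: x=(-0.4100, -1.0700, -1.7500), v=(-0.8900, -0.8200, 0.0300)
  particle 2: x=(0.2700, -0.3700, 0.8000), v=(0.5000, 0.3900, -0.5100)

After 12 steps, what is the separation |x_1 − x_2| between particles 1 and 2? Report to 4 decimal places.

step 0: x0=(-1.3300, 1.4300, -0.2000) x1=(-0.4100, -1.0700, -1.7500) x2=(0.2700, -0.3700, 0.8000)
step 1: x0=(-1.3092, 1.4039, -0.1867) x1=(-0.4511, -1.1064, -1.7471) x2=(0.2924, -0.3518, 0.7756)
step 2: x0=(-1.2854, 1.3724, -0.1744) x1=(-0.4923, -1.1403, -1.7410) x2=(0.3137, -0.3332, 0.7495)
step 3: x0=(-1.2589, 1.3358, -0.1632) x1=(-0.5336, -1.1715, -1.7319) x2=(0.3338, -0.3141, 0.7217)
step 4: x0=(-1.2298, 1.2941, -0.1532) x1=(-0.5748, -1.2000, -1.7197) x2=(0.3528, -0.2948, 0.6922)
step 5: x0=(-1.1982, 1.2476, -0.1444) x1=(-0.6159, -1.2259, -1.7044) x2=(0.3706, -0.2753, 0.6610)
step 6: x0=(-1.1643, 1.1964, -0.1368) x1=(-0.6568, -1.2491, -1.6863) x2=(0.3872, -0.2556, 0.6283)
step 7: x0=(-1.1284, 1.1407, -0.1305) x1=(-0.6973, -1.2697, -1.6652) x2=(0.4027, -0.2358, 0.5942)
step 8: x0=(-1.0907, 1.0808, -0.1256) x1=(-0.7373, -1.2877, -1.6413) x2=(0.4170, -0.2161, 0.5586)
step 9: x0=(-1.0513, 1.0170, -0.1220) x1=(-0.7768, -1.3031, -1.6147) x2=(0.4303, -0.1965, 0.5216)
step 10: x0=(-1.0106, 0.9495, -0.1197) x1=(-0.8156, -1.3160, -1.5854) x2=(0.4425, -0.1770, 0.4834)
step 11: x0=(-0.9687, 0.8786, -0.1188) x1=(-0.8536, -1.3265, -1.5537) x2=(0.4536, -0.1579, 0.4439)
step 12: x0=(-0.9258, 0.8047, -0.1192) x1=(-0.8908, -1.3346, -1.5195) x2=(0.4637, -0.1390, 0.4033)

2.6385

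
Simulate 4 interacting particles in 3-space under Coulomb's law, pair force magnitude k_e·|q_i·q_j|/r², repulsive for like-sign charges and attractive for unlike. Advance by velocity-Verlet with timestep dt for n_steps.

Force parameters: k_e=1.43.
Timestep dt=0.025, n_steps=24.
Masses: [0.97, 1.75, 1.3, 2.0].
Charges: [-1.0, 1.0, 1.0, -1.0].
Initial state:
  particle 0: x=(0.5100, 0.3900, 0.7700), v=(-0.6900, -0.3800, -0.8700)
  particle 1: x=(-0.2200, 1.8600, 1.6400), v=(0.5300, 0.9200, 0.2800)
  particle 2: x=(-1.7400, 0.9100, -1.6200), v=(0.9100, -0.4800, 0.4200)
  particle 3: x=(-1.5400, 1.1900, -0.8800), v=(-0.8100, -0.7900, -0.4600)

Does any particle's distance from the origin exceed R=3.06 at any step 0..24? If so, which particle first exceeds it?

step 0: x0=(0.5100, 0.3900, 0.7700) x1=(-0.2200, 1.8600, 1.6400) x2=(-1.7400, 0.9100, -1.6200) x3=(-1.5400, 1.1900, -0.8800)
step 1: x0=(0.4927, 0.3806, 0.7483) x1=(-0.2067, 1.8829, 1.6470) x2=(-1.7171, 0.8982, -1.6090) x3=(-1.5603, 1.1701, -0.8918)
step 2: x0=(0.4754, 0.3714, 0.7268) x1=(-0.1934, 1.9058, 1.6538) x2=(-1.6940, 0.8867, -1.5970) x3=(-1.5809, 1.1501, -0.9043)
step 3: x0=(0.4580, 0.3623, 0.7054) x1=(-0.1801, 1.9285, 1.6606) x2=(-1.6706, 0.8756, -1.5839) x3=(-1.6015, 1.1298, -0.9174)
step 4: x0=(0.4405, 0.3535, 0.6841) x1=(-0.1667, 1.9511, 1.6673) x2=(-1.6471, 0.8650, -1.5695) x3=(-1.6223, 1.1091, -0.9314)
step 5: x0=(0.4230, 0.3448, 0.6629) x1=(-0.1533, 1.9735, 1.6739) x2=(-1.6236, 0.8549, -1.5537) x3=(-1.6431, 1.0882, -0.9463)
step 6: x0=(0.4055, 0.3363, 0.6419) x1=(-0.1398, 1.9959, 1.6805) x2=(-1.6000, 0.8454, -1.5365) x3=(-1.6639, 1.0670, -0.9622)
step 7: x0=(0.3879, 0.3279, 0.6209) x1=(-0.1263, 2.0182, 1.6870) x2=(-1.5766, 0.8364, -1.5175) x3=(-1.6846, 1.0453, -0.9791)
step 8: x0=(0.3703, 0.3197, 0.6001) x1=(-0.1129, 2.0404, 1.6934) x2=(-1.5535, 0.8281, -1.4967) x3=(-1.7051, 1.0232, -0.9973)
step 9: x0=(0.3527, 0.3117, 0.5794) x1=(-0.0994, 2.0624, 1.6997) x2=(-1.5310, 0.8206, -1.4739) x3=(-1.7252, 1.0007, -1.0167)
step 10: x0=(0.3351, 0.3038, 0.5588) x1=(-0.0858, 2.0844, 1.7060) x2=(-1.5094, 0.8139, -1.4489) x3=(-1.7448, 0.9776, -1.0375)
step 11: x0=(0.3174, 0.2961, 0.5382) x1=(-0.0723, 2.1063, 1.7122) x2=(-1.4890, 0.8080, -1.4217) x3=(-1.7636, 0.9540, -1.0598)
step 12: x0=(0.2997, 0.2885, 0.5178) x1=(-0.0587, 2.1281, 1.7184) x2=(-1.4703, 0.8031, -1.3922) x3=(-1.7813, 0.9298, -1.0835)
step 13: x0=(0.2820, 0.2811, 0.4974) x1=(-0.0452, 2.1498, 1.7245) x2=(-1.4538, 0.7990, -1.3604) x3=(-1.7975, 0.9050, -1.1088)
step 14: x0=(0.2643, 0.2738, 0.4771) x1=(-0.0316, 2.1714, 1.7305) x2=(-1.4400, 0.7957, -1.3265) x3=(-1.8119, 0.8797, -1.1353)
step 15: x0=(0.2465, 0.2667, 0.4569) x1=(-0.0180, 2.1930, 1.7365) x2=(-1.4295, 0.7932, -1.2909) x3=(-1.8243, 0.8539, -1.1630)
step 16: x0=(0.2287, 0.2597, 0.4368) x1=(-0.0045, 2.2144, 1.7425) x2=(-1.4226, 0.7911, -1.2541) x3=(-1.8342, 0.8278, -1.1915)
step 17: x0=(0.2110, 0.2529, 0.4167) x1=(0.0091, 2.2358, 1.7484) x2=(-1.4196, 0.7894, -1.2166) x3=(-1.8417, 0.8015, -1.2203)
step 18: x0=(0.1931, 0.2462, 0.3966) x1=(0.0227, 2.2572, 1.7542) x2=(-1.4203, 0.7877, -1.1791) x3=(-1.8467, 0.7752, -1.2492)
step 19: x0=(0.1753, 0.2396, 0.3766) x1=(0.0363, 2.2784, 1.7600) x2=(-1.4246, 0.7859, -1.1422) x3=(-1.8494, 0.7489, -1.2777)
step 20: x0=(0.1574, 0.2332, 0.3567) x1=(0.0499, 2.2996, 1.7658) x2=(-1.4321, 0.7837, -1.1063) x3=(-1.8500, 0.7228, -1.3055)
step 21: x0=(0.1394, 0.2270, 0.3368) x1=(0.0635, 2.3207, 1.7715) x2=(-1.4423, 0.7810, -1.0717) x3=(-1.8488, 0.6971, -1.3324)
step 22: x0=(0.1215, 0.2208, 0.3169) x1=(0.0772, 2.3418, 1.7772) x2=(-1.4548, 0.7778, -1.0385) x3=(-1.8461, 0.6717, -1.3584)
step 23: x0=(0.1034, 0.2148, 0.2971) x1=(0.0908, 2.3628, 1.7829) x2=(-1.4692, 0.7741, -1.0070) x3=(-1.8422, 0.6466, -1.3834)
step 24: x0=(0.0854, 0.2090, 0.2773) x1=(0.1044, 2.3838, 1.7885) x2=(-1.4851, 0.7697, -0.9769) x3=(-1.8372, 0.6219, -1.4073)

no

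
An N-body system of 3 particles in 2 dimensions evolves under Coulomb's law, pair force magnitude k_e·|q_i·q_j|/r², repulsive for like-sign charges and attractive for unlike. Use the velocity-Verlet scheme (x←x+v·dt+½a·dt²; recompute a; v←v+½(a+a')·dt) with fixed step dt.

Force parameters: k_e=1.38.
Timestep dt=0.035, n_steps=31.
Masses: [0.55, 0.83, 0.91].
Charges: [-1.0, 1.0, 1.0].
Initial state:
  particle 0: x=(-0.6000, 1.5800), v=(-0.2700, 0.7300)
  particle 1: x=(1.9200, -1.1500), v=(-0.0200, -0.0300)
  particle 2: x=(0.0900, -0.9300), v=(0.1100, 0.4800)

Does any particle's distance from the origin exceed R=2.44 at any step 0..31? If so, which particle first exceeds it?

no

step 0: x0=(-0.6000, 1.5800) x1=(1.9200, -1.1500) x2=(0.0900, -0.9300)
step 1: x0=(-0.6093, 1.6052) x1=(1.9195, -1.1510) x2=(0.0935, -0.9130)
step 2: x0=(-0.6184, 1.6299) x1=(1.9196, -1.1520) x2=(0.0965, -0.8957)
step 3: x0=(-0.6271, 1.6540) x1=(1.9201, -1.1530) x2=(0.0988, -0.8781)
step 4: x0=(-0.6356, 1.6775) x1=(1.9212, -1.1540) x2=(0.1005, -0.8601)
step 5: x0=(-0.6439, 1.7004) x1=(1.9227, -1.1549) x2=(0.1016, -0.8418)
step 6: x0=(-0.6519, 1.7227) x1=(1.9247, -1.1559) x2=(0.1020, -0.8232)
step 7: x0=(-0.6596, 1.7444) x1=(1.9273, -1.1568) x2=(0.1019, -0.8041)
step 8: x0=(-0.6671, 1.7656) x1=(1.9303, -1.1578) x2=(0.1011, -0.7848)
step 9: x0=(-0.6743, 1.7862) x1=(1.9338, -1.1588) x2=(0.0998, -0.7651)
step 10: x0=(-0.6812, 1.8063) x1=(1.9378, -1.1598) x2=(0.0979, -0.7450)
step 11: x0=(-0.6879, 1.8258) x1=(1.9422, -1.1609) x2=(0.0954, -0.7245)
step 12: x0=(-0.6944, 1.8447) x1=(1.9471, -1.1619) x2=(0.0923, -0.7037)
step 13: x0=(-0.7005, 1.8631) x1=(1.9525, -1.1630) x2=(0.0886, -0.6825)
step 14: x0=(-0.7065, 1.8809) x1=(1.9583, -1.1642) x2=(0.0844, -0.6610)
step 15: x0=(-0.7121, 1.8982) x1=(1.9646, -1.1654) x2=(0.0796, -0.6390)
step 16: x0=(-0.7176, 1.9149) x1=(1.9713, -1.1666) x2=(0.0743, -0.6167)
step 17: x0=(-0.7227, 1.9311) x1=(1.9784, -1.1679) x2=(0.0684, -0.5940)
step 18: x0=(-0.7277, 1.9467) x1=(1.9859, -1.1693) x2=(0.0620, -0.5709)
step 19: x0=(-0.7323, 1.9618) x1=(1.9939, -1.1707) x2=(0.0551, -0.5474)
step 20: x0=(-0.7368, 1.9762) x1=(2.0022, -1.1722) x2=(0.0477, -0.5235)
step 21: x0=(-0.7409, 1.9902) x1=(2.0109, -1.1737) x2=(0.0398, -0.4993)
step 22: x0=(-0.7449, 2.0035) x1=(2.0200, -1.1754) x2=(0.0314, -0.4746)
step 23: x0=(-0.7485, 2.0163) x1=(2.0294, -1.1770) x2=(0.0225, -0.4495)
step 24: x0=(-0.7520, 2.0286) x1=(2.0391, -1.1788) x2=(0.0132, -0.4240)
step 25: x0=(-0.7551, 2.0402) x1=(2.0492, -1.1806) x2=(0.0034, -0.3982)
step 26: x0=(-0.7580, 2.0513) x1=(2.0597, -1.1824) x2=(-0.0069, -0.3719)
step 27: x0=(-0.7607, 2.0618) x1=(2.0704, -1.1844) x2=(-0.0175, -0.3452)
step 28: x0=(-0.7631, 2.0717) x1=(2.0814, -1.1864) x2=(-0.0287, -0.3180)
step 29: x0=(-0.7653, 2.0810) x1=(2.0928, -1.1885) x2=(-0.0402, -0.2905)
step 30: x0=(-0.7672, 2.0898) x1=(2.1044, -1.1906) x2=(-0.0521, -0.2625)
step 31: x0=(-0.7689, 2.0979) x1=(2.1163, -1.1928) x2=(-0.0644, -0.2341)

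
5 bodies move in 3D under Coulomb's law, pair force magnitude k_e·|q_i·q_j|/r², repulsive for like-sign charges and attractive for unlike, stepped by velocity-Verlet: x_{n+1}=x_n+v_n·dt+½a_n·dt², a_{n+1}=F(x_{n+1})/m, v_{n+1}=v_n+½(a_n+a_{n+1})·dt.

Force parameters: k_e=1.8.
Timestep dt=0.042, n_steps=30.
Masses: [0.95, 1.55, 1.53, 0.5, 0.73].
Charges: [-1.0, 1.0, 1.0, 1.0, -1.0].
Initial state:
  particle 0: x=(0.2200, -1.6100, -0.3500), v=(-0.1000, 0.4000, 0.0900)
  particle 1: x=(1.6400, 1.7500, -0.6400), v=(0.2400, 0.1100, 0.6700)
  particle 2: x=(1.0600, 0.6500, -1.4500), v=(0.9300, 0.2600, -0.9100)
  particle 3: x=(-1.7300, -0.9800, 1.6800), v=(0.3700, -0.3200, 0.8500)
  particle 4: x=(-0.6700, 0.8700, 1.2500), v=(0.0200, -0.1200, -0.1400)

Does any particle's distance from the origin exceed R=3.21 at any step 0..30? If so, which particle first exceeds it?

yes, particle 2

step 0: x0=(0.2200, -1.6100, -0.3500) x1=(1.6400, 1.7500, -0.6400) x2=(1.0600, 0.6500, -1.4500) x3=(-1.7300, -0.9800, 1.6800) x4=(-0.6700, 0.8700, 1.2500)
step 1: x0=(0.2158, -1.5930, -0.3463) x1=(1.6502, 1.7549, -0.6116) x2=(1.0988, 0.6605, -1.4884) x3=(-1.7141, -0.9931, 1.7155) x4=(-0.6692, 0.8648, 1.2440)
step 2: x0=(0.2118, -1.5755, -0.3427) x1=(1.6605, 1.7603, -0.5825) x2=(1.1371, 0.6701, -1.5270) x3=(-1.6973, -1.0054, 1.7504) x4=(-0.6684, 0.8593, 1.2379)
step 3: x0=(0.2078, -1.5577, -0.3392) x1=(1.6710, 1.7661, -0.5528) x2=(1.1750, 0.6789, -1.5661) x3=(-1.6799, -1.0171, 1.7849) x4=(-0.6675, 0.8535, 1.2316)
step 4: x0=(0.2039, -1.5395, -0.3358) x1=(1.6816, 1.7724, -0.5225) x2=(1.2125, 0.6869, -1.6054) x3=(-1.6616, -1.0280, 1.8188) x4=(-0.6667, 0.8475, 1.2251)
step 5: x0=(0.2002, -1.5209, -0.3326) x1=(1.6922, 1.7790, -0.4915) x2=(1.2496, 0.6942, -1.6451) x3=(-1.6426, -1.0382, 1.8521) x4=(-0.6659, 0.8412, 1.2187)
step 6: x0=(0.1965, -1.5020, -0.3294) x1=(1.7029, 1.7860, -0.4599) x2=(1.2863, 0.7008, -1.6851) x3=(-1.6229, -1.0476, 1.8847) x4=(-0.6650, 0.8347, 1.2121)
step 7: x0=(0.1931, -1.4828, -0.3264) x1=(1.7136, 1.7933, -0.4277) x2=(1.3228, 0.7068, -1.7254) x3=(-1.6025, -1.0563, 1.9167) x4=(-0.6641, 0.8279, 1.2056)
step 8: x0=(0.1897, -1.4633, -0.3235) x1=(1.7242, 1.8009, -0.3949) x2=(1.3589, 0.7122, -1.7661) x3=(-1.5815, -1.0643, 1.9480) x4=(-0.6632, 0.8210, 1.1990)
step 9: x0=(0.1865, -1.4435, -0.3207) x1=(1.7348, 1.8086, -0.3616) x2=(1.3947, 0.7170, -1.8070) x3=(-1.5597, -1.0715, 1.9786) x4=(-0.6622, 0.8139, 1.1925)
step 10: x0=(0.1835, -1.4234, -0.3180) x1=(1.7453, 1.8166, -0.3277) x2=(1.4303, 0.7213, -1.8482) x3=(-1.5373, -1.0780, 2.0085) x4=(-0.6612, 0.8066, 1.1861)
step 11: x0=(0.1807, -1.4031, -0.3155) x1=(1.7556, 1.8247, -0.2932) x2=(1.4656, 0.7251, -1.8897) x3=(-1.5143, -1.0837, 2.0376) x4=(-0.6601, 0.7991, 1.1798)
step 12: x0=(0.1780, -1.3826, -0.3130) x1=(1.7659, 1.8330, -0.2583) x2=(1.5007, 0.7285, -1.9314) x3=(-1.4906, -1.0886, 2.0659) x4=(-0.6590, 0.7916, 1.1737)
step 13: x0=(0.1755, -1.3619, -0.3107) x1=(1.7761, 1.8413, -0.2229) x2=(1.5356, 0.7315, -1.9734) x3=(-1.4663, -1.0928, 2.0934) x4=(-0.6578, 0.7839, 1.1677)
step 14: x0=(0.1733, -1.3410, -0.3085) x1=(1.7861, 1.8497, -0.1870) x2=(1.5703, 0.7341, -2.0155) x3=(-1.4415, -1.0963, 2.1200) x4=(-0.6565, 0.7761, 1.1619)
step 15: x0=(0.1712, -1.3200, -0.3064) x1=(1.7959, 1.8582, -0.1507) x2=(1.6048, 0.7363, -2.0579) x3=(-1.4161, -1.0990, 2.1458) x4=(-0.6551, 0.7682, 1.1563)
step 16: x0=(0.1694, -1.2988, -0.3045) x1=(1.8056, 1.8667, -0.1139) x2=(1.6392, 0.7381, -2.1004) x3=(-1.3902, -1.1009, 2.1707) x4=(-0.6537, 0.7603, 1.1510)
step 17: x0=(0.1678, -1.2775, -0.3026) x1=(1.8151, 1.8752, -0.0768) x2=(1.6733, 0.7397, -2.1431) x3=(-1.3637, -1.1021, 2.1947) x4=(-0.6522, 0.7523, 1.1461)
step 18: x0=(0.1664, -1.2561, -0.3009) x1=(1.8244, 1.8838, -0.0394) x2=(1.7073, 0.7410, -2.1859) x3=(-1.3368, -1.1024, 2.2177) x4=(-0.6505, 0.7443, 1.1414)
step 19: x0=(0.1652, -1.2346, -0.2993) x1=(1.8335, 1.8923, -0.0015) x2=(1.7411, 0.7420, -2.2289) x3=(-1.3093, -1.1021, 2.2398) x4=(-0.6488, 0.7362, 1.1371)
step 20: x0=(0.1644, -1.2131, -0.2979) x1=(1.8423, 1.9008, 0.0366) x2=(1.7748, 0.7427, -2.2720) x3=(-1.2814, -1.1009, 2.2609) x4=(-0.6470, 0.7282, 1.1332)
step 21: x0=(0.1638, -1.1915, -0.2965) x1=(1.8510, 1.9092, 0.0751) x2=(1.8084, 0.7432, -2.3152) x3=(-1.2530, -1.0990, 2.2809) x4=(-0.6450, 0.7201, 1.1297)
step 22: x0=(0.1634, -1.1698, -0.2953) x1=(1.8595, 1.9176, 0.1138) x2=(1.8418, 0.7435, -2.3585) x3=(-1.2242, -1.0962, 2.3000) x4=(-0.6430, 0.7121, 1.1267)
step 23: x0=(0.1633, -1.1482, -0.2943) x1=(1.8678, 1.9259, 0.1528) x2=(1.8750, 0.7435, -2.4019) x3=(-1.1950, -1.0927, 2.3180) x4=(-0.6409, 0.7040, 1.1242)
step 24: x0=(0.1636, -1.1265, -0.2933) x1=(1.8758, 1.9341, 0.1921) x2=(1.9082, 0.7433, -2.4453) x3=(-1.1655, -1.0884, 2.3350) x4=(-0.6386, 0.6961, 1.1222)
step 25: x0=(0.1641, -1.1049, -0.2925) x1=(1.8836, 1.9423, 0.2316) x2=(1.9412, 0.7430, -2.4888) x3=(-1.1355, -1.0833, 2.3508) x4=(-0.6363, 0.6881, 1.1208)
step 26: x0=(0.1649, -1.0833, -0.2919) x1=(1.8912, 1.9503, 0.2713) x2=(1.9740, 0.7425, -2.5324) x3=(-1.1052, -1.0774, 2.3656) x4=(-0.6338, 0.6802, 1.1199)
step 27: x0=(0.1660, -1.0617, -0.2914) x1=(1.8985, 1.9583, 0.3112) x2=(2.0068, 0.7418, -2.5760) x3=(-1.0746, -1.0707, 2.3792) x4=(-0.6313, 0.6724, 1.1197)
step 28: x0=(0.1675, -1.0402, -0.2910) x1=(1.9056, 1.9661, 0.3514) x2=(2.0395, 0.7410, -2.6197) x3=(-1.0436, -1.0632, 2.3916) x4=(-0.6286, 0.6647, 1.1202)
step 29: x0=(0.1693, -1.0187, -0.2908) x1=(1.9125, 1.9739, 0.3916) x2=(2.0720, 0.7400, -2.6634) x3=(-1.0124, -1.0549, 2.4029) x4=(-0.6258, 0.6570, 1.1214)
step 30: x0=(0.1714, -0.9974, -0.2907) x1=(1.9192, 1.9815, 0.4321) x2=(2.1044, 0.7388, -2.7071) x3=(-0.9809, -1.0457, 2.4130) x4=(-0.6229, 0.6494, 1.1233)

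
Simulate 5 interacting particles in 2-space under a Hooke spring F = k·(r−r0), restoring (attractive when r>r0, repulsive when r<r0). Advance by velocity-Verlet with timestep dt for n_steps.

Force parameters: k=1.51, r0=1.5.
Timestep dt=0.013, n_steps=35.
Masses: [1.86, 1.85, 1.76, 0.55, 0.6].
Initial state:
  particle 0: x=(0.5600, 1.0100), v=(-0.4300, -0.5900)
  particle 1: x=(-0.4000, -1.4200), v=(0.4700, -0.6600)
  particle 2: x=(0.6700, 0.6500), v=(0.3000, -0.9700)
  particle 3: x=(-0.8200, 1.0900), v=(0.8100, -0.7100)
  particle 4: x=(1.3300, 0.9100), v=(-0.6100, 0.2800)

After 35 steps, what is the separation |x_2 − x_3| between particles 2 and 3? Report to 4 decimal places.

1.2580

step 0: x0=(0.5600, 1.0100) x1=(-0.4000, -1.4200) x2=(0.6700, 0.6500) x3=(-0.8200, 1.0900) x4=(1.3300, 0.9100)
step 1: x0=(0.5543, 1.0023) x1=(-0.3938, -1.4283) x2=(0.6738, 0.6372) x3=(-0.8093, 1.0805) x4=(1.3221, 0.9135)
step 2: x0=(0.5485, 0.9947) x1=(-0.3874, -1.4361) x2=(0.6776, 0.6242) x3=(-0.7983, 1.0705) x4=(1.3141, 0.9165)
step 3: x0=(0.5424, 0.9871) x1=(-0.3808, -1.4433) x2=(0.6812, 0.6108) x3=(-0.7869, 1.0600) x4=(1.3062, 0.9193)
step 4: x0=(0.5362, 0.9794) x1=(-0.3740, -1.4500) x2=(0.6847, 0.5971) x3=(-0.7753, 1.0491) x4=(1.2983, 0.9217)
step 5: x0=(0.5298, 0.9718) x1=(-0.3670, -1.4561) x2=(0.6881, 0.5832) x3=(-0.7633, 1.0376) x4=(1.2904, 0.9237)
step 6: x0=(0.5232, 0.9642) x1=(-0.3598, -1.4617) x2=(0.6914, 0.5689) x3=(-0.7512, 1.0256) x4=(1.2825, 0.9255)
step 7: x0=(0.5164, 0.9566) x1=(-0.3524, -1.4668) x2=(0.6946, 0.5543) x3=(-0.7388, 1.0132) x4=(1.2747, 0.9269)
step 8: x0=(0.5094, 0.9489) x1=(-0.3449, -1.4714) x2=(0.6977, 0.5394) x3=(-0.7262, 1.0003) x4=(1.2669, 0.9280)
step 9: x0=(0.5023, 0.9413) x1=(-0.3371, -1.4754) x2=(0.7007, 0.5242) x3=(-0.7135, 0.9870) x4=(1.2592, 0.9288)
step 10: x0=(0.4950, 0.9337) x1=(-0.3292, -1.4789) x2=(0.7037, 0.5087) x3=(-0.7005, 0.9732) x4=(1.2516, 0.9293)
step 11: x0=(0.4876, 0.9260) x1=(-0.3211, -1.4819) x2=(0.7065, 0.4929) x3=(-0.6875, 0.9589) x4=(1.2440, 0.9296)
step 12: x0=(0.4799, 0.9184) x1=(-0.3128, -1.4843) x2=(0.7094, 0.4768) x3=(-0.6744, 0.9442) x4=(1.2366, 0.9295)
step 13: x0=(0.4721, 0.9107) x1=(-0.3044, -1.4863) x2=(0.7121, 0.4604) x3=(-0.6611, 0.9291) x4=(1.2292, 0.9292)
step 14: x0=(0.4642, 0.9030) x1=(-0.2958, -1.4877) x2=(0.7148, 0.4437) x3=(-0.6479, 0.9135) x4=(1.2219, 0.9287)
step 15: x0=(0.4561, 0.8953) x1=(-0.2870, -1.4886) x2=(0.7174, 0.4268) x3=(-0.6346, 0.8976) x4=(1.2147, 0.9279)
step 16: x0=(0.4478, 0.8875) x1=(-0.2780, -1.4891) x2=(0.7200, 0.4095) x3=(-0.6212, 0.8812) x4=(1.2076, 0.9269)
step 17: x0=(0.4394, 0.8798) x1=(-0.2689, -1.4890) x2=(0.7225, 0.3919) x3=(-0.6080, 0.8644) x4=(1.2006, 0.9256)
step 18: x0=(0.4309, 0.8720) x1=(-0.2597, -1.4885) x2=(0.7250, 0.3741) x3=(-0.5947, 0.8473) x4=(1.1937, 0.9242)
step 19: x0=(0.4222, 0.8642) x1=(-0.2502, -1.4875) x2=(0.7275, 0.3559) x3=(-0.5816, 0.8298) x4=(1.1869, 0.9225)
step 20: x0=(0.4134, 0.8564) x1=(-0.2407, -1.4861) x2=(0.7300, 0.3375) x3=(-0.5685, 0.8119) x4=(1.1803, 0.9206)
step 21: x0=(0.4044, 0.8486) x1=(-0.2310, -1.4841) x2=(0.7324, 0.3188) x3=(-0.5555, 0.7936) x4=(1.1737, 0.9185)
step 22: x0=(0.3954, 0.8407) x1=(-0.2211, -1.4818) x2=(0.7348, 0.2998) x3=(-0.5427, 0.7750) x4=(1.1673, 0.9163)
step 23: x0=(0.3862, 0.8328) x1=(-0.2111, -1.4789) x2=(0.7372, 0.2806) x3=(-0.5301, 0.7560) x4=(1.1611, 0.9138)
step 24: x0=(0.3769, 0.8249) x1=(-0.2010, -1.4757) x2=(0.7396, 0.2611) x3=(-0.5176, 0.7367) x4=(1.1549, 0.9112)
step 25: x0=(0.3675, 0.8169) x1=(-0.1907, -1.4720) x2=(0.7419, 0.2414) x3=(-0.5054, 0.7171) x4=(1.1489, 0.9084)
step 26: x0=(0.3580, 0.8090) x1=(-0.1803, -1.4679) x2=(0.7443, 0.2214) x3=(-0.4934, 0.6971) x4=(1.1430, 0.9054)
step 27: x0=(0.3484, 0.8010) x1=(-0.1698, -1.4634) x2=(0.7467, 0.2011) x3=(-0.4817, 0.6769) x4=(1.1373, 0.9022)
step 28: x0=(0.3387, 0.7930) x1=(-0.1592, -1.4586) x2=(0.7491, 0.1806) x3=(-0.4702, 0.6563) x4=(1.1316, 0.8989)
step 29: x0=(0.3290, 0.7850) x1=(-0.1484, -1.4533) x2=(0.7515, 0.1599) x3=(-0.4590, 0.6354) x4=(1.1262, 0.8955)
step 30: x0=(0.3191, 0.7769) x1=(-0.1376, -1.4476) x2=(0.7539, 0.1389) x3=(-0.4482, 0.6142) x4=(1.1208, 0.8919)
step 31: x0=(0.3092, 0.7689) x1=(-0.1266, -1.4416) x2=(0.7564, 0.1177) x3=(-0.4376, 0.5927) x4=(1.1157, 0.8881)
step 32: x0=(0.2992, 0.7608) x1=(-0.1156, -1.4353) x2=(0.7589, 0.0963) x3=(-0.4275, 0.5710) x4=(1.1106, 0.8842)
step 33: x0=(0.2891, 0.7527) x1=(-0.1044, -1.4286) x2=(0.7614, 0.0747) x3=(-0.4176, 0.5489) x4=(1.1057, 0.8802)
step 34: x0=(0.2790, 0.7447) x1=(-0.0931, -1.4216) x2=(0.7639, 0.0528) x3=(-0.4082, 0.5266) x4=(1.1009, 0.8761)
step 35: x0=(0.2688, 0.7366) x1=(-0.0818, -1.4142) x2=(0.7665, 0.0308) x3=(-0.3991, 0.5040) x4=(1.0963, 0.8718)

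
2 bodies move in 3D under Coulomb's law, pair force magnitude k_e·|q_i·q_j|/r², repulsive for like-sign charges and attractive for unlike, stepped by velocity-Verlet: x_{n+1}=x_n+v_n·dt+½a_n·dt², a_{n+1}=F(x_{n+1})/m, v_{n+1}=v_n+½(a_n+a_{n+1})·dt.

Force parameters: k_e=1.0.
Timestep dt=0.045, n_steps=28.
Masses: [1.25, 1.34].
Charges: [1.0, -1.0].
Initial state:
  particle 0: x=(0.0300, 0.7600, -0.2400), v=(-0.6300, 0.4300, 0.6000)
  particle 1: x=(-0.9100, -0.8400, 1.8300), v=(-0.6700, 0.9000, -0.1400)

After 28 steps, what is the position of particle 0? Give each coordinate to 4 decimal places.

(-0.8101, 1.2370, 0.5965)

step 0: x0=(0.0300, 0.7600, -0.2400) x1=(-0.9100, -0.8400, 1.8300)
step 1: x0=(0.0016, 0.7793, -0.2129) x1=(-0.9401, -0.7994, 1.8236)
step 2: x0=(-0.0268, 0.7985, -0.1857) x1=(-0.9702, -0.7588, 1.8171)
step 3: x0=(-0.0554, 0.8175, -0.1583) x1=(-1.0001, -0.7180, 1.8104)
step 4: x0=(-0.0840, 0.8364, -0.1307) x1=(-1.0300, -0.6771, 1.8036)
step 5: x0=(-0.1127, 0.8552, -0.1030) x1=(-1.0599, -0.6360, 1.7966)
step 6: x0=(-0.1415, 0.8738, -0.0751) x1=(-1.0896, -0.5949, 1.7895)
step 7: x0=(-0.1704, 0.8923, -0.0470) x1=(-1.1193, -0.5536, 1.7821)
step 8: x0=(-0.1993, 0.9106, -0.0187) x1=(-1.1488, -0.5121, 1.7746)
step 9: x0=(-0.2284, 0.9288, 0.0098) x1=(-1.1783, -0.4705, 1.7670)
step 10: x0=(-0.2576, 0.9469, 0.0385) x1=(-1.2077, -0.4288, 1.7591)
step 11: x0=(-0.2869, 0.9648, 0.0673) x1=(-1.2369, -0.3870, 1.7510)
step 12: x0=(-0.3163, 0.9825, 0.0964) x1=(-1.2661, -0.3449, 1.7428)
step 13: x0=(-0.3459, 1.0000, 0.1257) x1=(-1.2951, -0.3027, 1.7344)
step 14: x0=(-0.3755, 1.0174, 0.1552) x1=(-1.3241, -0.2604, 1.7257)
step 15: x0=(-0.4053, 1.0345, 0.1850) x1=(-1.3529, -0.2178, 1.7169)
step 16: x0=(-0.4353, 1.0515, 0.2150) x1=(-1.3815, -0.1751, 1.7078)
step 17: x0=(-0.4654, 1.0683, 0.2452) x1=(-1.4100, -0.1322, 1.6985)
step 18: x0=(-0.4956, 1.0849, 0.2757) x1=(-1.4384, -0.0891, 1.6889)
step 19: x0=(-0.5261, 1.1012, 0.3064) x1=(-1.4666, -0.0459, 1.6792)
step 20: x0=(-0.5567, 1.1174, 0.3374) x1=(-1.4946, -0.0024, 1.6691)
step 21: x0=(-0.5875, 1.1333, 0.3687) x1=(-1.5225, 0.0414, 1.6588)
step 22: x0=(-0.6186, 1.1489, 0.4002) x1=(-1.5501, 0.0853, 1.6483)
step 23: x0=(-0.6498, 1.1643, 0.4321) x1=(-1.5775, 0.1295, 1.6374)
step 24: x0=(-0.6813, 1.1794, 0.4643) x1=(-1.6048, 0.1739, 1.6263)
step 25: x0=(-0.7131, 1.1943, 0.4968) x1=(-1.6317, 0.2186, 1.6148)
step 26: x0=(-0.7451, 1.2088, 0.5297) x1=(-1.6584, 0.2636, 1.6031)
step 27: x0=(-0.7775, 1.2231, 0.5629) x1=(-1.6849, 0.3089, 1.5910)
step 28: x0=(-0.8101, 1.2370, 0.5965) x1=(-1.7110, 0.3545, 1.5786)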